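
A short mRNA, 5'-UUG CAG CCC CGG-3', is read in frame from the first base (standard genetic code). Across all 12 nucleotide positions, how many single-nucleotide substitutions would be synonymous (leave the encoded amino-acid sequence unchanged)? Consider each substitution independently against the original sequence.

10

Codon 1 (UUG, Leu): 2 synonymous substitutions.
Codon 2 (CAG, Gln): 1 synonymous substitution.
Codon 3 (CCC, Pro): 3 synonymous substitutions.
Codon 4 (CGG, Arg): 4 synonymous substitutions.
Total: 2 + 1 + 3 + 4 = 10.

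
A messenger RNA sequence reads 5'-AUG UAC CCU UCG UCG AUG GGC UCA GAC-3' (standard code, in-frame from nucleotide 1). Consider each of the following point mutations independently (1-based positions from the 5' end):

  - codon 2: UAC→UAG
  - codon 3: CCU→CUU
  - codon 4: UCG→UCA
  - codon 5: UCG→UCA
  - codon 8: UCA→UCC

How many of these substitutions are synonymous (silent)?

Codon 2: UAC (Tyr) → UAG (Stop) — nonsense.
Codon 3: CCU (Pro) → CUU (Leu) — missense.
Codon 4: UCG (Ser) → UCA (Ser) — synonymous.
Codon 5: UCG (Ser) → UCA (Ser) — synonymous.
Codon 8: UCA (Ser) → UCC (Ser) — synonymous.
Synonymous: 3 of 5.

3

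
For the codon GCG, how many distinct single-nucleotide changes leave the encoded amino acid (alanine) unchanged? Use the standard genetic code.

Position 1: none → 0 synonymous.
Position 2: none → 0 synonymous.
Position 3: GCU, GCC, GCA → 3 synonymous.
Total: 0 + 0 + 3 = 3.

3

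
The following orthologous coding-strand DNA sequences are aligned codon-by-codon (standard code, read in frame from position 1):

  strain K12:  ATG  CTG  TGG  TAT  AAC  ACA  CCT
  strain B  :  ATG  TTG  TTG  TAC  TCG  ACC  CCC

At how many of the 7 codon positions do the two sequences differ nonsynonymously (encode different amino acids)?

Codon 1: ATG Met / ATG Met — identical.
Codon 2: CTG Leu / TTG Leu — synonymous.
Codon 3: TGG Trp / TTG Leu — nonsynonymous.
Codon 4: TAT Tyr / TAC Tyr — synonymous.
Codon 5: AAC Asn / TCG Ser — nonsynonymous.
Codon 6: ACA Thr / ACC Thr — synonymous.
Codon 7: CCT Pro / CCC Pro — synonymous.
Nonsynonymous differences: 2.

2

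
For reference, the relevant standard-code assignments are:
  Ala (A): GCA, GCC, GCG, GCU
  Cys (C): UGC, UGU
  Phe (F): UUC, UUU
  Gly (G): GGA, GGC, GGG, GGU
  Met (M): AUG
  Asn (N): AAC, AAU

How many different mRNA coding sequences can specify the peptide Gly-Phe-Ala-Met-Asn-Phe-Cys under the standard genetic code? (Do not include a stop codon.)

Gly: 4 codons.
Phe: 2 codons.
Ala: 4 codons.
Met: 1 codon.
Asn: 2 codons.
Phe: 2 codons.
Cys: 2 codons.
4 × 2 × 4 × 1 × 2 × 2 × 2 = 256.

256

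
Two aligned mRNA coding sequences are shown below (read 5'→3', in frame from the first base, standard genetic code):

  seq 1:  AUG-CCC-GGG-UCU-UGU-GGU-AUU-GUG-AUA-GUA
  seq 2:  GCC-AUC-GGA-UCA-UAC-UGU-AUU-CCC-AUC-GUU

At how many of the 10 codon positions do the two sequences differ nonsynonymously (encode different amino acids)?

5

Codon 1: AUG Met / GCC Ala — nonsynonymous.
Codon 2: CCC Pro / AUC Ile — nonsynonymous.
Codon 3: GGG Gly / GGA Gly — synonymous.
Codon 4: UCU Ser / UCA Ser — synonymous.
Codon 5: UGU Cys / UAC Tyr — nonsynonymous.
Codon 6: GGU Gly / UGU Cys — nonsynonymous.
Codon 7: AUU Ile / AUU Ile — identical.
Codon 8: GUG Val / CCC Pro — nonsynonymous.
Codon 9: AUA Ile / AUC Ile — synonymous.
Codon 10: GUA Val / GUU Val — synonymous.
Nonsynonymous differences: 5.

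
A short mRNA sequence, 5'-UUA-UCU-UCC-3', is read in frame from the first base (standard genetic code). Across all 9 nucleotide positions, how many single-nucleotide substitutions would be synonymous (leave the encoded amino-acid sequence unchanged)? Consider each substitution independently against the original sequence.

Codon 1 (UUA, Leu): 2 synonymous substitutions.
Codon 2 (UCU, Ser): 3 synonymous substitutions.
Codon 3 (UCC, Ser): 3 synonymous substitutions.
Total: 2 + 3 + 3 = 8.

8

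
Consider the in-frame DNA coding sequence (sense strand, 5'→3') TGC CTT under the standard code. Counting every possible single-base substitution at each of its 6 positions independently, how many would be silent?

4

Codon 1 (TGC, Cys): 1 synonymous substitution.
Codon 2 (CTT, Leu): 3 synonymous substitutions.
Total: 1 + 3 = 4.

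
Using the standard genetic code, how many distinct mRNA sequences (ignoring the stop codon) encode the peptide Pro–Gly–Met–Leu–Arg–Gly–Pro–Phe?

Pro: 4 codons.
Gly: 4 codons.
Met: 1 codon.
Leu: 6 codons.
Arg: 6 codons.
Gly: 4 codons.
Pro: 4 codons.
Phe: 2 codons.
4 × 4 × 1 × 6 × 6 × 4 × 4 × 2 = 18432.

18432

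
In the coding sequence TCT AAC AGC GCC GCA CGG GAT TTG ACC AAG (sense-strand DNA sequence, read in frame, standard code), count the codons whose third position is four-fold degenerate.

5

Codon 1 TCT (Ser): third position 4-fold.
Codon 2 AAC (Asn): third position 2-fold.
Codon 3 AGC (Ser): third position 2-fold.
Codon 4 GCC (Ala): third position 4-fold.
Codon 5 GCA (Ala): third position 4-fold.
Codon 6 CGG (Arg): third position 4-fold.
Codon 7 GAT (Asp): third position 2-fold.
Codon 8 TTG (Leu): third position 2-fold.
Codon 9 ACC (Thr): third position 4-fold.
Codon 10 AAG (Lys): third position 2-fold.
Four-fold degenerate third positions: 5.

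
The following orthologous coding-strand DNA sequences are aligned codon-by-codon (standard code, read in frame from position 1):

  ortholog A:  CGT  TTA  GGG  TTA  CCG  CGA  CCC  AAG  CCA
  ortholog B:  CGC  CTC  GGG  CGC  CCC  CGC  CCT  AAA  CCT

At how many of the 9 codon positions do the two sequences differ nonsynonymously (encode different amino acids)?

Codon 1: CGT Arg / CGC Arg — synonymous.
Codon 2: TTA Leu / CTC Leu — synonymous.
Codon 3: GGG Gly / GGG Gly — identical.
Codon 4: TTA Leu / CGC Arg — nonsynonymous.
Codon 5: CCG Pro / CCC Pro — synonymous.
Codon 6: CGA Arg / CGC Arg — synonymous.
Codon 7: CCC Pro / CCT Pro — synonymous.
Codon 8: AAG Lys / AAA Lys — synonymous.
Codon 9: CCA Pro / CCT Pro — synonymous.
Nonsynonymous differences: 1.

1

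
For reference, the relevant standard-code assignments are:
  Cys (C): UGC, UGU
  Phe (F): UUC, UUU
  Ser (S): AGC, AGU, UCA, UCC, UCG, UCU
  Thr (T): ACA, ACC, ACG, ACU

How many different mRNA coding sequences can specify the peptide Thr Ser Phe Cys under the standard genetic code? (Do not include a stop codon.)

Thr: 4 codons.
Ser: 6 codons.
Phe: 2 codons.
Cys: 2 codons.
4 × 6 × 2 × 2 = 96.

96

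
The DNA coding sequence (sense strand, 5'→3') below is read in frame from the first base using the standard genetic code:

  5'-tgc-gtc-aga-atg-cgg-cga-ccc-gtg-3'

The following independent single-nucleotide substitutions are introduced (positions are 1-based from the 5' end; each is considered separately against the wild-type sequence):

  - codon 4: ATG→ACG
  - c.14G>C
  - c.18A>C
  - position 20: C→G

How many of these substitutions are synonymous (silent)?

Codon 4: ATG (Met) → ACG (Thr) — missense.
Codon 5: CGG (Arg) → CCG (Pro) — missense.
Codon 6: CGA (Arg) → CGC (Arg) — synonymous.
Codon 7: CCC (Pro) → CGC (Arg) — missense.
Synonymous: 1 of 4.

1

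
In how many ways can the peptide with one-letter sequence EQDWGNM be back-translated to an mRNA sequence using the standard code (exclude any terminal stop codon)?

Glu: 2 codons.
Gln: 2 codons.
Asp: 2 codons.
Trp: 1 codon.
Gly: 4 codons.
Asn: 2 codons.
Met: 1 codon.
2 × 2 × 2 × 1 × 4 × 2 × 1 = 64.

64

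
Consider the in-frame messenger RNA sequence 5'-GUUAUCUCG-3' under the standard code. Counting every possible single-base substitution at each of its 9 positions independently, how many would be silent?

8

Codon 1 (GUU, Val): 3 synonymous substitutions.
Codon 2 (AUC, Ile): 2 synonymous substitutions.
Codon 3 (UCG, Ser): 3 synonymous substitutions.
Total: 3 + 2 + 3 = 8.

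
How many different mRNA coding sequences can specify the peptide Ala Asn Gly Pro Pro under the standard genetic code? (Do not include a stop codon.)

512

Ala: 4 codons.
Asn: 2 codons.
Gly: 4 codons.
Pro: 4 codons.
Pro: 4 codons.
4 × 2 × 4 × 4 × 4 = 512.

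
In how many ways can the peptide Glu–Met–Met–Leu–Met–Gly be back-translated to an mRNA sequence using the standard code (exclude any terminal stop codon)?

Glu: 2 codons.
Met: 1 codon.
Met: 1 codon.
Leu: 6 codons.
Met: 1 codon.
Gly: 4 codons.
2 × 1 × 1 × 6 × 1 × 4 = 48.

48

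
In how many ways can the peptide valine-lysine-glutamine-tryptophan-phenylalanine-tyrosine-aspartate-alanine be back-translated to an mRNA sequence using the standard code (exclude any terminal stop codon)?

Val: 4 codons.
Lys: 2 codons.
Gln: 2 codons.
Trp: 1 codon.
Phe: 2 codons.
Tyr: 2 codons.
Asp: 2 codons.
Ala: 4 codons.
4 × 2 × 2 × 1 × 2 × 2 × 2 × 4 = 512.

512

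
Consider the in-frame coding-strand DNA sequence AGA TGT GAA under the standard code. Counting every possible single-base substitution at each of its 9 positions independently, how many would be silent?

Codon 1 (AGA, Arg): 2 synonymous substitutions.
Codon 2 (TGT, Cys): 1 synonymous substitution.
Codon 3 (GAA, Glu): 1 synonymous substitution.
Total: 2 + 1 + 1 = 4.

4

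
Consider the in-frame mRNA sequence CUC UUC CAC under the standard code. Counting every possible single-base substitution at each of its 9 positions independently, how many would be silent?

5

Codon 1 (CUC, Leu): 3 synonymous substitutions.
Codon 2 (UUC, Phe): 1 synonymous substitution.
Codon 3 (CAC, His): 1 synonymous substitution.
Total: 3 + 1 + 1 = 5.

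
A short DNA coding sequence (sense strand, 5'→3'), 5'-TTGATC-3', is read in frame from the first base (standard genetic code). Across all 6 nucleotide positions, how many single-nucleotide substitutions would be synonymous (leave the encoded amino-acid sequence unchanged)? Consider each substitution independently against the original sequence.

4

Codon 1 (TTG, Leu): 2 synonymous substitutions.
Codon 2 (ATC, Ile): 2 synonymous substitutions.
Total: 2 + 2 = 4.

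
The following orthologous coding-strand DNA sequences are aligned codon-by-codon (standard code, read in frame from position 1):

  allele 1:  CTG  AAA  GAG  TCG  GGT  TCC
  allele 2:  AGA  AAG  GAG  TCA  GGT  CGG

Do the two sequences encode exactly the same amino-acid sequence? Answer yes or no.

Codon 1: CTG Leu / AGA Arg — nonsynonymous.
Codon 2: AAA Lys / AAG Lys — synonymous.
Codon 3: GAG Glu / GAG Glu — identical.
Codon 4: TCG Ser / TCA Ser — synonymous.
Codon 5: GGT Gly / GGT Gly — identical.
Codon 6: TCC Ser / CGG Arg — nonsynonymous.
Nonsynonymous differences: 2 → different protein.

no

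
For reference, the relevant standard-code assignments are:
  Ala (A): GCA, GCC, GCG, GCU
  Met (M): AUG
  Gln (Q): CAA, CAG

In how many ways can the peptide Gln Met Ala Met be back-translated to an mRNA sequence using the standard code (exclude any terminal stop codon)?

Gln: 2 codons.
Met: 1 codon.
Ala: 4 codons.
Met: 1 codon.
2 × 1 × 4 × 1 = 8.

8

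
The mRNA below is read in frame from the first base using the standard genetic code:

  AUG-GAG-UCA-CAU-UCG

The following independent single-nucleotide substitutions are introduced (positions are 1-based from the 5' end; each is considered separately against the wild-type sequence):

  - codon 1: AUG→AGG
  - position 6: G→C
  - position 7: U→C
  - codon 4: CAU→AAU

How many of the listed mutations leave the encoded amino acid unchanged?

0

Codon 1: AUG (Met) → AGG (Arg) — missense.
Codon 2: GAG (Glu) → GAC (Asp) — missense.
Codon 3: UCA (Ser) → CCA (Pro) — missense.
Codon 4: CAU (His) → AAU (Asn) — missense.
Synonymous: 0 of 4.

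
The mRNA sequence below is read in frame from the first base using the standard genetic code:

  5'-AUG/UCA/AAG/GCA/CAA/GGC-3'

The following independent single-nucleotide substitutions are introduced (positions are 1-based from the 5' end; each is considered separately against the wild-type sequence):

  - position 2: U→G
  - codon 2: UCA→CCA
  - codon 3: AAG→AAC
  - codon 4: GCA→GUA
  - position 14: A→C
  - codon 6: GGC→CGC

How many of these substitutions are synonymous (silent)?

0

Codon 1: AUG (Met) → AGG (Arg) — missense.
Codon 2: UCA (Ser) → CCA (Pro) — missense.
Codon 3: AAG (Lys) → AAC (Asn) — missense.
Codon 4: GCA (Ala) → GUA (Val) — missense.
Codon 5: CAA (Gln) → CCA (Pro) — missense.
Codon 6: GGC (Gly) → CGC (Arg) — missense.
Synonymous: 0 of 6.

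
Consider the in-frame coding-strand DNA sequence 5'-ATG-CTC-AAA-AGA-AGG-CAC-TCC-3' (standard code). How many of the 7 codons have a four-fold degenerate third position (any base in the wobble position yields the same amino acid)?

2

Codon 1 ATG (Met): third position 1-fold.
Codon 2 CTC (Leu): third position 4-fold.
Codon 3 AAA (Lys): third position 2-fold.
Codon 4 AGA (Arg): third position 2-fold.
Codon 5 AGG (Arg): third position 2-fold.
Codon 6 CAC (His): third position 2-fold.
Codon 7 TCC (Ser): third position 4-fold.
Four-fold degenerate third positions: 2.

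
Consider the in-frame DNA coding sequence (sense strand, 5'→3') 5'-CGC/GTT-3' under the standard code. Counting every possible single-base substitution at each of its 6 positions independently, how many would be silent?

6

Codon 1 (CGC, Arg): 3 synonymous substitutions.
Codon 2 (GTT, Val): 3 synonymous substitutions.
Total: 3 + 3 = 6.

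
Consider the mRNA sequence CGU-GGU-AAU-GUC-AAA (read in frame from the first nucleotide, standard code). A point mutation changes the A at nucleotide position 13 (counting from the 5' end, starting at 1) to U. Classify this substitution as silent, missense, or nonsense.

nonsense

Position 13 falls in codon 5: AAA → Lys.
After the substitution the codon is UAA → Stop.
The new codon is a stop codon, so this is a nonsense mutation.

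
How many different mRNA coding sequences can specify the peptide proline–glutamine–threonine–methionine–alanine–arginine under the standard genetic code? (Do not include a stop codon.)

768

Pro: 4 codons.
Gln: 2 codons.
Thr: 4 codons.
Met: 1 codon.
Ala: 4 codons.
Arg: 6 codons.
4 × 2 × 4 × 1 × 4 × 6 = 768.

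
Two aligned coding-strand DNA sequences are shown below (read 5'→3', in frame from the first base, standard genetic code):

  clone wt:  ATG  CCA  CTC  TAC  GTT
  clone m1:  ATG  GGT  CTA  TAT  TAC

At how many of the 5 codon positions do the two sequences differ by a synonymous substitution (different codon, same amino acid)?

2

Codon 1: ATG Met / ATG Met — identical.
Codon 2: CCA Pro / GGT Gly — nonsynonymous.
Codon 3: CTC Leu / CTA Leu — synonymous.
Codon 4: TAC Tyr / TAT Tyr — synonymous.
Codon 5: GTT Val / TAC Tyr — nonsynonymous.
Synonymous differences: 2.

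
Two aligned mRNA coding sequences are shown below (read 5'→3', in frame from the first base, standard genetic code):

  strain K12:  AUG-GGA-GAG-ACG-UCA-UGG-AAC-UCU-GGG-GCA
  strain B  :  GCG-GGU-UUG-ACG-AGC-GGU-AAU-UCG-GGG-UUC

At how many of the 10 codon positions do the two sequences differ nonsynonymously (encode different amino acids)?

Codon 1: AUG Met / GCG Ala — nonsynonymous.
Codon 2: GGA Gly / GGU Gly — synonymous.
Codon 3: GAG Glu / UUG Leu — nonsynonymous.
Codon 4: ACG Thr / ACG Thr — identical.
Codon 5: UCA Ser / AGC Ser — synonymous.
Codon 6: UGG Trp / GGU Gly — nonsynonymous.
Codon 7: AAC Asn / AAU Asn — synonymous.
Codon 8: UCU Ser / UCG Ser — synonymous.
Codon 9: GGG Gly / GGG Gly — identical.
Codon 10: GCA Ala / UUC Phe — nonsynonymous.
Nonsynonymous differences: 4.

4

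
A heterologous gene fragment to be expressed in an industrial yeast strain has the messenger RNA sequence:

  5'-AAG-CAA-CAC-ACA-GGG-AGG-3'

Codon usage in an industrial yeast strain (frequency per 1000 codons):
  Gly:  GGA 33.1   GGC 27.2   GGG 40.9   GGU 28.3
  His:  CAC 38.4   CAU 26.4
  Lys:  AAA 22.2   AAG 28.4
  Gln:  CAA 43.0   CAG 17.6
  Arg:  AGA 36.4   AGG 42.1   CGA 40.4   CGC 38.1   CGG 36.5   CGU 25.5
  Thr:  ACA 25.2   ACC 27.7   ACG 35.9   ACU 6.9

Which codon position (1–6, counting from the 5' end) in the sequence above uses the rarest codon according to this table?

4

Codon 1 AAG (Lys): 28.4 per 1000.
Codon 2 CAA (Gln): 43.0 per 1000.
Codon 3 CAC (His): 38.4 per 1000.
Codon 4 ACA (Thr): 25.2 per 1000.
Codon 5 GGG (Gly): 40.9 per 1000.
Codon 6 AGG (Arg): 42.1 per 1000.
Lowest frequency is 25.2 at codon 4.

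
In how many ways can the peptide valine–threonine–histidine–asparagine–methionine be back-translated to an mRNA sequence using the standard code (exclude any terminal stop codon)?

Val: 4 codons.
Thr: 4 codons.
His: 2 codons.
Asn: 2 codons.
Met: 1 codon.
4 × 4 × 2 × 2 × 1 = 64.

64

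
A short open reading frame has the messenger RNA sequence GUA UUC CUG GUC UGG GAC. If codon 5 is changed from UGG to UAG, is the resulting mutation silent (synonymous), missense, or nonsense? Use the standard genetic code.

nonsense

Position 14 falls in codon 5: UGG → Trp.
After the substitution the codon is UAG → Stop.
The new codon is a stop codon, so this is a nonsense mutation.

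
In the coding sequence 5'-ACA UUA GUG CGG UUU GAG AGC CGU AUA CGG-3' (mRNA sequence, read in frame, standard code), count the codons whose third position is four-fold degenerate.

Codon 1 ACA (Thr): third position 4-fold.
Codon 2 UUA (Leu): third position 2-fold.
Codon 3 GUG (Val): third position 4-fold.
Codon 4 CGG (Arg): third position 4-fold.
Codon 5 UUU (Phe): third position 2-fold.
Codon 6 GAG (Glu): third position 2-fold.
Codon 7 AGC (Ser): third position 2-fold.
Codon 8 CGU (Arg): third position 4-fold.
Codon 9 AUA (Ile): third position 3-fold.
Codon 10 CGG (Arg): third position 4-fold.
Four-fold degenerate third positions: 5.

5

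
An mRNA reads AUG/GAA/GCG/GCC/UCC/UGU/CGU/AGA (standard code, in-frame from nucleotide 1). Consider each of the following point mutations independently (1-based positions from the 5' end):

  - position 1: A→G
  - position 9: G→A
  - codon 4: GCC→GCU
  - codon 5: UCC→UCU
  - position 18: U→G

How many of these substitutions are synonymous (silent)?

Codon 1: AUG (Met) → GUG (Val) — missense.
Codon 3: GCG (Ala) → GCA (Ala) — synonymous.
Codon 4: GCC (Ala) → GCU (Ala) — synonymous.
Codon 5: UCC (Ser) → UCU (Ser) — synonymous.
Codon 6: UGU (Cys) → UGG (Trp) — missense.
Synonymous: 3 of 5.

3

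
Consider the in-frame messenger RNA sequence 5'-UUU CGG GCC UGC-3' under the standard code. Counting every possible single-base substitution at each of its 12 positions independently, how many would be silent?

Codon 1 (UUU, Phe): 1 synonymous substitution.
Codon 2 (CGG, Arg): 4 synonymous substitutions.
Codon 3 (GCC, Ala): 3 synonymous substitutions.
Codon 4 (UGC, Cys): 1 synonymous substitution.
Total: 1 + 4 + 3 + 1 = 9.

9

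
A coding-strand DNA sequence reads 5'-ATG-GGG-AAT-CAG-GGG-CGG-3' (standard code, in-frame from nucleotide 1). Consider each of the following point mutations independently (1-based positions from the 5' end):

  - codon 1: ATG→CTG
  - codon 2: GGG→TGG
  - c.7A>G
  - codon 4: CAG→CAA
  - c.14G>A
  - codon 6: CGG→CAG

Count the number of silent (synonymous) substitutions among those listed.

1

Codon 1: ATG (Met) → CTG (Leu) — missense.
Codon 2: GGG (Gly) → TGG (Trp) — missense.
Codon 3: AAT (Asn) → GAT (Asp) — missense.
Codon 4: CAG (Gln) → CAA (Gln) — synonymous.
Codon 5: GGG (Gly) → GAG (Glu) — missense.
Codon 6: CGG (Arg) → CAG (Gln) — missense.
Synonymous: 1 of 6.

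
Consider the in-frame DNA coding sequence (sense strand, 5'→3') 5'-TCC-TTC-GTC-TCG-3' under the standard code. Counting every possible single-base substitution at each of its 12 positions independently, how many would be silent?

10

Codon 1 (TCC, Ser): 3 synonymous substitutions.
Codon 2 (TTC, Phe): 1 synonymous substitution.
Codon 3 (GTC, Val): 3 synonymous substitutions.
Codon 4 (TCG, Ser): 3 synonymous substitutions.
Total: 3 + 1 + 3 + 3 = 10.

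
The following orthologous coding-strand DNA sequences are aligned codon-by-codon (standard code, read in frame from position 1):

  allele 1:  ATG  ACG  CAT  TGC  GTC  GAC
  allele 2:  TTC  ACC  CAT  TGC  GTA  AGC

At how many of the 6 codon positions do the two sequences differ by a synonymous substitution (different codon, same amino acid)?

2

Codon 1: ATG Met / TTC Phe — nonsynonymous.
Codon 2: ACG Thr / ACC Thr — synonymous.
Codon 3: CAT His / CAT His — identical.
Codon 4: TGC Cys / TGC Cys — identical.
Codon 5: GTC Val / GTA Val — synonymous.
Codon 6: GAC Asp / AGC Ser — nonsynonymous.
Synonymous differences: 2.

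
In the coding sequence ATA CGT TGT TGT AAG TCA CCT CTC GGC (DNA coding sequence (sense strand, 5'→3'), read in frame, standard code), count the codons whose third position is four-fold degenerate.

Codon 1 ATA (Ile): third position 3-fold.
Codon 2 CGT (Arg): third position 4-fold.
Codon 3 TGT (Cys): third position 2-fold.
Codon 4 TGT (Cys): third position 2-fold.
Codon 5 AAG (Lys): third position 2-fold.
Codon 6 TCA (Ser): third position 4-fold.
Codon 7 CCT (Pro): third position 4-fold.
Codon 8 CTC (Leu): third position 4-fold.
Codon 9 GGC (Gly): third position 4-fold.
Four-fold degenerate third positions: 5.

5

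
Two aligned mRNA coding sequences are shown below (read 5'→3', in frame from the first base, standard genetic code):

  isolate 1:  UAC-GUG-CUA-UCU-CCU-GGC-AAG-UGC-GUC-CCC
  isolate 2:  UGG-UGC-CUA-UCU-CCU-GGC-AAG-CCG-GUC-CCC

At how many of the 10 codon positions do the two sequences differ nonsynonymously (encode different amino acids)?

3

Codon 1: UAC Tyr / UGG Trp — nonsynonymous.
Codon 2: GUG Val / UGC Cys — nonsynonymous.
Codon 3: CUA Leu / CUA Leu — identical.
Codon 4: UCU Ser / UCU Ser — identical.
Codon 5: CCU Pro / CCU Pro — identical.
Codon 6: GGC Gly / GGC Gly — identical.
Codon 7: AAG Lys / AAG Lys — identical.
Codon 8: UGC Cys / CCG Pro — nonsynonymous.
Codon 9: GUC Val / GUC Val — identical.
Codon 10: CCC Pro / CCC Pro — identical.
Nonsynonymous differences: 3.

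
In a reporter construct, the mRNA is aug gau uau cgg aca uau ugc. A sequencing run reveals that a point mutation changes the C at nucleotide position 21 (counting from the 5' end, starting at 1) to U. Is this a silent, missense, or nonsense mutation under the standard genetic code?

silent

Position 21 falls in codon 7: UGC → Cys.
After the substitution the codon is UGU → Cys.
Both encode Cys, so the change is synonymous.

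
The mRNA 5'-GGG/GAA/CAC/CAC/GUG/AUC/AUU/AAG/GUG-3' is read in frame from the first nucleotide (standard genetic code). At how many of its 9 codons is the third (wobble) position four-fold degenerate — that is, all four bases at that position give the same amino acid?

3

Codon 1 GGG (Gly): third position 4-fold.
Codon 2 GAA (Glu): third position 2-fold.
Codon 3 CAC (His): third position 2-fold.
Codon 4 CAC (His): third position 2-fold.
Codon 5 GUG (Val): third position 4-fold.
Codon 6 AUC (Ile): third position 3-fold.
Codon 7 AUU (Ile): third position 3-fold.
Codon 8 AAG (Lys): third position 2-fold.
Codon 9 GUG (Val): third position 4-fold.
Four-fold degenerate third positions: 3.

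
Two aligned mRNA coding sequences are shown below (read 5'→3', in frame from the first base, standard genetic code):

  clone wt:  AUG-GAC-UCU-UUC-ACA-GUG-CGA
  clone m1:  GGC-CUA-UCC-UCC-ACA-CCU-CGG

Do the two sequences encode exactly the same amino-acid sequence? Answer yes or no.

Codon 1: AUG Met / GGC Gly — nonsynonymous.
Codon 2: GAC Asp / CUA Leu — nonsynonymous.
Codon 3: UCU Ser / UCC Ser — synonymous.
Codon 4: UUC Phe / UCC Ser — nonsynonymous.
Codon 5: ACA Thr / ACA Thr — identical.
Codon 6: GUG Val / CCU Pro — nonsynonymous.
Codon 7: CGA Arg / CGG Arg — synonymous.
Nonsynonymous differences: 4 → different protein.

no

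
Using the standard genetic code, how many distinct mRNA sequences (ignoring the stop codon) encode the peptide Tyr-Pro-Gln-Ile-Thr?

Tyr: 2 codons.
Pro: 4 codons.
Gln: 2 codons.
Ile: 3 codons.
Thr: 4 codons.
2 × 4 × 2 × 3 × 4 = 192.

192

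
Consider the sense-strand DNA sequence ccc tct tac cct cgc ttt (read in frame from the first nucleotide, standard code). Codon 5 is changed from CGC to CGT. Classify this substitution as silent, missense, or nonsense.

Position 15 falls in codon 5: CGC → Arg.
After the substitution the codon is CGT → Arg.
Both encode Arg, so the change is synonymous.

silent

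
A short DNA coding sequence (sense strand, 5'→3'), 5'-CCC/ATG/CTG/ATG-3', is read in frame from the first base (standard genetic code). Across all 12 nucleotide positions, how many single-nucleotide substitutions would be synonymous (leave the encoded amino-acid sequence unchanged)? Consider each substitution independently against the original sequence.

7

Codon 1 (CCC, Pro): 3 synonymous substitutions.
Codon 2 (ATG, Met): 0 synonymous substitutions.
Codon 3 (CTG, Leu): 4 synonymous substitutions.
Codon 4 (ATG, Met): 0 synonymous substitutions.
Total: 3 + 0 + 4 + 0 = 7.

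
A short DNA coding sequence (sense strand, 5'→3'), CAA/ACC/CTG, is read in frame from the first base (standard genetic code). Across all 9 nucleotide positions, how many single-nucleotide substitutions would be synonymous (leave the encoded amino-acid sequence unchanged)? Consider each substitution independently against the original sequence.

Codon 1 (CAA, Gln): 1 synonymous substitution.
Codon 2 (ACC, Thr): 3 synonymous substitutions.
Codon 3 (CTG, Leu): 4 synonymous substitutions.
Total: 1 + 3 + 4 = 8.

8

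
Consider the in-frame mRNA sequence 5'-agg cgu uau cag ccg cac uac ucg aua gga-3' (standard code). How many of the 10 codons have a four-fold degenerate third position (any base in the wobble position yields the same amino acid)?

Codon 1 AGG (Arg): third position 2-fold.
Codon 2 CGU (Arg): third position 4-fold.
Codon 3 UAU (Tyr): third position 2-fold.
Codon 4 CAG (Gln): third position 2-fold.
Codon 5 CCG (Pro): third position 4-fold.
Codon 6 CAC (His): third position 2-fold.
Codon 7 UAC (Tyr): third position 2-fold.
Codon 8 UCG (Ser): third position 4-fold.
Codon 9 AUA (Ile): third position 3-fold.
Codon 10 GGA (Gly): third position 4-fold.
Four-fold degenerate third positions: 4.

4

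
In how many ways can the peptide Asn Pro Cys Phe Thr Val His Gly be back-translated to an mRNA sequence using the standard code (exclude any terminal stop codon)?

4096

Asn: 2 codons.
Pro: 4 codons.
Cys: 2 codons.
Phe: 2 codons.
Thr: 4 codons.
Val: 4 codons.
His: 2 codons.
Gly: 4 codons.
2 × 4 × 2 × 2 × 4 × 4 × 2 × 4 = 4096.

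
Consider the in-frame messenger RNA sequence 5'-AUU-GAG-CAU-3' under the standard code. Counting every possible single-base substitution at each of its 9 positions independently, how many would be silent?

4

Codon 1 (AUU, Ile): 2 synonymous substitutions.
Codon 2 (GAG, Glu): 1 synonymous substitution.
Codon 3 (CAU, His): 1 synonymous substitution.
Total: 2 + 1 + 1 = 4.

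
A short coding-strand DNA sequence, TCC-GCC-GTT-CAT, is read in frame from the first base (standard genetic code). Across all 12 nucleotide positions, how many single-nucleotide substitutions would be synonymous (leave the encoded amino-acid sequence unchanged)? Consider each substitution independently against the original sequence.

10

Codon 1 (TCC, Ser): 3 synonymous substitutions.
Codon 2 (GCC, Ala): 3 synonymous substitutions.
Codon 3 (GTT, Val): 3 synonymous substitutions.
Codon 4 (CAT, His): 1 synonymous substitution.
Total: 3 + 3 + 3 + 1 = 10.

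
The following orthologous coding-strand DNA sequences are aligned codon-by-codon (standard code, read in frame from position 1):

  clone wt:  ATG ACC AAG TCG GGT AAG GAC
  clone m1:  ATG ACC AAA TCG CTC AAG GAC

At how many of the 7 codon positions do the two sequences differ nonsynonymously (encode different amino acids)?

Codon 1: ATG Met / ATG Met — identical.
Codon 2: ACC Thr / ACC Thr — identical.
Codon 3: AAG Lys / AAA Lys — synonymous.
Codon 4: TCG Ser / TCG Ser — identical.
Codon 5: GGT Gly / CTC Leu — nonsynonymous.
Codon 6: AAG Lys / AAG Lys — identical.
Codon 7: GAC Asp / GAC Asp — identical.
Nonsynonymous differences: 1.

1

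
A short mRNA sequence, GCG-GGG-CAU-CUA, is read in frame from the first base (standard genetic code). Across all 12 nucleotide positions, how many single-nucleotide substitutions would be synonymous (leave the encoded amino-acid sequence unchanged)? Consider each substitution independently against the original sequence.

11

Codon 1 (GCG, Ala): 3 synonymous substitutions.
Codon 2 (GGG, Gly): 3 synonymous substitutions.
Codon 3 (CAU, His): 1 synonymous substitution.
Codon 4 (CUA, Leu): 4 synonymous substitutions.
Total: 3 + 3 + 1 + 4 = 11.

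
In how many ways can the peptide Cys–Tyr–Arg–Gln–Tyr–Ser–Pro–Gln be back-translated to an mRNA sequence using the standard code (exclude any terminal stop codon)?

Cys: 2 codons.
Tyr: 2 codons.
Arg: 6 codons.
Gln: 2 codons.
Tyr: 2 codons.
Ser: 6 codons.
Pro: 4 codons.
Gln: 2 codons.
2 × 2 × 6 × 2 × 2 × 6 × 4 × 2 = 4608.

4608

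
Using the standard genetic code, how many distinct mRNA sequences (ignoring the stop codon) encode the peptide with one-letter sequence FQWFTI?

Phe: 2 codons.
Gln: 2 codons.
Trp: 1 codon.
Phe: 2 codons.
Thr: 4 codons.
Ile: 3 codons.
2 × 2 × 1 × 2 × 4 × 3 = 96.

96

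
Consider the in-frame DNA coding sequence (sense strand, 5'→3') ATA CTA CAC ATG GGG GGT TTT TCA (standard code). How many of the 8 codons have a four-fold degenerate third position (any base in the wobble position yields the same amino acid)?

Codon 1 ATA (Ile): third position 3-fold.
Codon 2 CTA (Leu): third position 4-fold.
Codon 3 CAC (His): third position 2-fold.
Codon 4 ATG (Met): third position 1-fold.
Codon 5 GGG (Gly): third position 4-fold.
Codon 6 GGT (Gly): third position 4-fold.
Codon 7 TTT (Phe): third position 2-fold.
Codon 8 TCA (Ser): third position 4-fold.
Four-fold degenerate third positions: 4.

4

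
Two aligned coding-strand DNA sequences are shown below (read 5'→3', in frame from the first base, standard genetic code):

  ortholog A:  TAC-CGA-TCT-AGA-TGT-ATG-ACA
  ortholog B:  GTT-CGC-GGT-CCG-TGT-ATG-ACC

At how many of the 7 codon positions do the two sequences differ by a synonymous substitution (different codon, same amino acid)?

Codon 1: TAC Tyr / GTT Val — nonsynonymous.
Codon 2: CGA Arg / CGC Arg — synonymous.
Codon 3: TCT Ser / GGT Gly — nonsynonymous.
Codon 4: AGA Arg / CCG Pro — nonsynonymous.
Codon 5: TGT Cys / TGT Cys — identical.
Codon 6: ATG Met / ATG Met — identical.
Codon 7: ACA Thr / ACC Thr — synonymous.
Synonymous differences: 2.

2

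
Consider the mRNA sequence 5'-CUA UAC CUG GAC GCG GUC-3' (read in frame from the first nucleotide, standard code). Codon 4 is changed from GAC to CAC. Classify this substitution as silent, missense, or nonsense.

missense

Position 10 falls in codon 4: GAC → Asp.
After the substitution the codon is CAC → His.
Asp ≠ His, so this is a missense mutation.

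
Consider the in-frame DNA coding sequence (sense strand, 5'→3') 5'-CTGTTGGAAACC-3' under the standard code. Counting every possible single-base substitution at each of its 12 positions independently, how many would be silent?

Codon 1 (CTG, Leu): 4 synonymous substitutions.
Codon 2 (TTG, Leu): 2 synonymous substitutions.
Codon 3 (GAA, Glu): 1 synonymous substitution.
Codon 4 (ACC, Thr): 3 synonymous substitutions.
Total: 4 + 2 + 1 + 3 = 10.

10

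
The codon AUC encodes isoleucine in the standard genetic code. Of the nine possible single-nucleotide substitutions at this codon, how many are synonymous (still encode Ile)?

2

Position 1: none → 0 synonymous.
Position 2: none → 0 synonymous.
Position 3: AUU, AUA → 2 synonymous.
Total: 0 + 0 + 2 = 2.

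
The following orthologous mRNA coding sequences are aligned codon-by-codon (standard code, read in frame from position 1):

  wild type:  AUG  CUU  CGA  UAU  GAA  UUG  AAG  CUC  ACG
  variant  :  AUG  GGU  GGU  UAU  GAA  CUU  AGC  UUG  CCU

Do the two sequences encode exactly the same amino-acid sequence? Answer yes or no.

Codon 1: AUG Met / AUG Met — identical.
Codon 2: CUU Leu / GGU Gly — nonsynonymous.
Codon 3: CGA Arg / GGU Gly — nonsynonymous.
Codon 4: UAU Tyr / UAU Tyr — identical.
Codon 5: GAA Glu / GAA Glu — identical.
Codon 6: UUG Leu / CUU Leu — synonymous.
Codon 7: AAG Lys / AGC Ser — nonsynonymous.
Codon 8: CUC Leu / UUG Leu — synonymous.
Codon 9: ACG Thr / CCU Pro — nonsynonymous.
Nonsynonymous differences: 4 → different protein.

no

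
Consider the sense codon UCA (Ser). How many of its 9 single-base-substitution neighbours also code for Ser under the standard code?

Position 1: none → 0 synonymous.
Position 2: none → 0 synonymous.
Position 3: UCU, UCC, UCG → 3 synonymous.
Total: 0 + 0 + 3 = 3.

3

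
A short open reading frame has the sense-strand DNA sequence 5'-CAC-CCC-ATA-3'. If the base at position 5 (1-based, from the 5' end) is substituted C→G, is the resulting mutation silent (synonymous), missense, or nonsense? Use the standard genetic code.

Position 5 falls in codon 2: CCC → Pro.
After the substitution the codon is CGC → Arg.
Pro ≠ Arg, so this is a missense mutation.

missense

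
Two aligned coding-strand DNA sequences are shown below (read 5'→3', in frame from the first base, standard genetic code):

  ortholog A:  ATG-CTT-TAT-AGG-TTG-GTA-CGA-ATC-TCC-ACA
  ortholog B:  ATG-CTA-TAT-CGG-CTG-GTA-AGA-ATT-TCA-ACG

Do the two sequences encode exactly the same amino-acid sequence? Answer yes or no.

yes

Codon 1: ATG Met / ATG Met — identical.
Codon 2: CTT Leu / CTA Leu — synonymous.
Codon 3: TAT Tyr / TAT Tyr — identical.
Codon 4: AGG Arg / CGG Arg — synonymous.
Codon 5: TTG Leu / CTG Leu — synonymous.
Codon 6: GTA Val / GTA Val — identical.
Codon 7: CGA Arg / AGA Arg — synonymous.
Codon 8: ATC Ile / ATT Ile — synonymous.
Codon 9: TCC Ser / TCA Ser — synonymous.
Codon 10: ACA Thr / ACG Thr — synonymous.
Nonsynonymous differences: 0 → same protein.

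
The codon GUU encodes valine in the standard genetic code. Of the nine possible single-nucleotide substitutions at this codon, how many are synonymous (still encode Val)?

Position 1: none → 0 synonymous.
Position 2: none → 0 synonymous.
Position 3: GUC, GUA, GUG → 3 synonymous.
Total: 0 + 0 + 3 = 3.

3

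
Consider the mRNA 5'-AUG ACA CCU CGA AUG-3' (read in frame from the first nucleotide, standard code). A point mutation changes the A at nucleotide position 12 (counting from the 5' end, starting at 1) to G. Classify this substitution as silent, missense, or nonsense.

silent

Position 12 falls in codon 4: CGA → Arg.
After the substitution the codon is CGG → Arg.
Both encode Arg, so the change is synonymous.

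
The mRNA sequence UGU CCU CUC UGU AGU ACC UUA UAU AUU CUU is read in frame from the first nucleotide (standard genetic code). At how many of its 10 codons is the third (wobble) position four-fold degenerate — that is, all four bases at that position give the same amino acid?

Codon 1 UGU (Cys): third position 2-fold.
Codon 2 CCU (Pro): third position 4-fold.
Codon 3 CUC (Leu): third position 4-fold.
Codon 4 UGU (Cys): third position 2-fold.
Codon 5 AGU (Ser): third position 2-fold.
Codon 6 ACC (Thr): third position 4-fold.
Codon 7 UUA (Leu): third position 2-fold.
Codon 8 UAU (Tyr): third position 2-fold.
Codon 9 AUU (Ile): third position 3-fold.
Codon 10 CUU (Leu): third position 4-fold.
Four-fold degenerate third positions: 4.

4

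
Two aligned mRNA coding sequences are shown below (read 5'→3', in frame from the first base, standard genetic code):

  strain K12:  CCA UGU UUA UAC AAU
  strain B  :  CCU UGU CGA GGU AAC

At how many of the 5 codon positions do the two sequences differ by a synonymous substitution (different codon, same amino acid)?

2

Codon 1: CCA Pro / CCU Pro — synonymous.
Codon 2: UGU Cys / UGU Cys — identical.
Codon 3: UUA Leu / CGA Arg — nonsynonymous.
Codon 4: UAC Tyr / GGU Gly — nonsynonymous.
Codon 5: AAU Asn / AAC Asn — synonymous.
Synonymous differences: 2.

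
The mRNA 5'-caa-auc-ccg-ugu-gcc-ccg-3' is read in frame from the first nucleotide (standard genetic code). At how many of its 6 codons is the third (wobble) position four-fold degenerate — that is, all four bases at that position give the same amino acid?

3

Codon 1 CAA (Gln): third position 2-fold.
Codon 2 AUC (Ile): third position 3-fold.
Codon 3 CCG (Pro): third position 4-fold.
Codon 4 UGU (Cys): third position 2-fold.
Codon 5 GCC (Ala): third position 4-fold.
Codon 6 CCG (Pro): third position 4-fold.
Four-fold degenerate third positions: 3.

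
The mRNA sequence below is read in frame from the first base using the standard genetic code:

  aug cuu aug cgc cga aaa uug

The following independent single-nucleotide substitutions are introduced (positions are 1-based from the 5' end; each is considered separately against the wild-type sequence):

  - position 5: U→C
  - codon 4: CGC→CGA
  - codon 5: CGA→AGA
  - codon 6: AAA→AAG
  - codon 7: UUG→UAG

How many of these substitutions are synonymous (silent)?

3

Codon 2: CUU (Leu) → CCU (Pro) — missense.
Codon 4: CGC (Arg) → CGA (Arg) — synonymous.
Codon 5: CGA (Arg) → AGA (Arg) — synonymous.
Codon 6: AAA (Lys) → AAG (Lys) — synonymous.
Codon 7: UUG (Leu) → UAG (Stop) — nonsense.
Synonymous: 3 of 5.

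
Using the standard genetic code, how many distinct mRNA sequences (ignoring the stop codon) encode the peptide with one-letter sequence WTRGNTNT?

Trp: 1 codon.
Thr: 4 codons.
Arg: 6 codons.
Gly: 4 codons.
Asn: 2 codons.
Thr: 4 codons.
Asn: 2 codons.
Thr: 4 codons.
1 × 4 × 6 × 4 × 2 × 4 × 2 × 4 = 6144.

6144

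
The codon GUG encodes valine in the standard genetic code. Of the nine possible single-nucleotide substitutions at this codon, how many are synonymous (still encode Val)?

Position 1: none → 0 synonymous.
Position 2: none → 0 synonymous.
Position 3: GUU, GUC, GUA → 3 synonymous.
Total: 0 + 0 + 3 = 3.

3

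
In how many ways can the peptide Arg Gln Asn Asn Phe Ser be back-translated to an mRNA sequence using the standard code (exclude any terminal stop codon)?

576

Arg: 6 codons.
Gln: 2 codons.
Asn: 2 codons.
Asn: 2 codons.
Phe: 2 codons.
Ser: 6 codons.
6 × 2 × 2 × 2 × 2 × 6 = 576.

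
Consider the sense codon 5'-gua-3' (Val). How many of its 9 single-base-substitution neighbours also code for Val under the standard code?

Position 1: none → 0 synonymous.
Position 2: none → 0 synonymous.
Position 3: GUU, GUC, GUG → 3 synonymous.
Total: 0 + 0 + 3 = 3.

3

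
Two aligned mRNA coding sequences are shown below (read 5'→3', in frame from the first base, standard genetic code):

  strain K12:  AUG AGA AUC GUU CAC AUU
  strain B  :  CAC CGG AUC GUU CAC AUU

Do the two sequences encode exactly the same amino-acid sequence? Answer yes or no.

Codon 1: AUG Met / CAC His — nonsynonymous.
Codon 2: AGA Arg / CGG Arg — synonymous.
Codon 3: AUC Ile / AUC Ile — identical.
Codon 4: GUU Val / GUU Val — identical.
Codon 5: CAC His / CAC His — identical.
Codon 6: AUU Ile / AUU Ile — identical.
Nonsynonymous differences: 1 → different protein.

no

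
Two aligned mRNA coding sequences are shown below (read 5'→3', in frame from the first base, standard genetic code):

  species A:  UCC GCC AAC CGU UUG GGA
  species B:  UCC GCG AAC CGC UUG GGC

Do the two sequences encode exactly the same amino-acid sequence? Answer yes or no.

yes

Codon 1: UCC Ser / UCC Ser — identical.
Codon 2: GCC Ala / GCG Ala — synonymous.
Codon 3: AAC Asn / AAC Asn — identical.
Codon 4: CGU Arg / CGC Arg — synonymous.
Codon 5: UUG Leu / UUG Leu — identical.
Codon 6: GGA Gly / GGC Gly — synonymous.
Nonsynonymous differences: 0 → same protein.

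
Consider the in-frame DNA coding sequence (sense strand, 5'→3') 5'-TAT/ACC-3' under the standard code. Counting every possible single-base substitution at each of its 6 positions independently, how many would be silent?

4

Codon 1 (TAT, Tyr): 1 synonymous substitution.
Codon 2 (ACC, Thr): 3 synonymous substitutions.
Total: 1 + 3 = 4.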